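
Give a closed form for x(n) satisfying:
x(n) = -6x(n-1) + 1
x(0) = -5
First-order linear non-homogeneous.
Homogeneous solution: x_h(n) = A·(-6)^n.
Try constant particular solution x_p = K: K = -6K + 1 ⇒ K = \frac{1}{7}.
General: x(n) = A·(-6)^n + \frac{1}{7}.
Apply x(0) = -5: A + \frac{1}{7} = -5 ⇒ A = - \frac{36}{7}.
So x(n) = \frac{1}{7} - \frac{36 \left(-6\right)^{n}}{7}.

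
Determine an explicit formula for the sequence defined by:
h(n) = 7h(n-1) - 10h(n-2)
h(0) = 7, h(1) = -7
Characteristic equation: x² - 7x + 10 = 0, which factors as (x - (5))(x - (2)) = 0.
Roots r₁ = 5, r₂ = 2 (distinct).
General solution: h(n) = A·(5)^n + B·(2)^n.
From h(0) = 7: A + B = 7.
From h(1) = -7: 5A + 2B = -7.
Solving: A = -7, B = 14.
So h(n) = 14 \cdot 2^{n} - 7 \cdot 5^{n}.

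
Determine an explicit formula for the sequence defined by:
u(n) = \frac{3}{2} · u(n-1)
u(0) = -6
Pure geometric recurrence with ratio \frac{3}{2}.
By induction u(n) = u(0) · (\frac{3}{2})^n = - 6 \left(\frac{3}{2}\right)^{n}.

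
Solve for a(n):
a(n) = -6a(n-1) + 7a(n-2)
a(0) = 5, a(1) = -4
Characteristic equation: x² + 6x - 7 = 0, which factors as (x - (-7))(x - (1)) = 0.
Roots r₁ = -7, r₂ = 1 (distinct).
General solution: a(n) = A·(-7)^n + B·(1)^n.
From a(0) = 5: A + B = 5.
From a(1) = -4: -7A + B = -4.
Solving: A = \frac{9}{8}, B = \frac{31}{8}.
So a(n) = \frac{9 \left(-7\right)^{n}}{8} + \frac{31}{8}.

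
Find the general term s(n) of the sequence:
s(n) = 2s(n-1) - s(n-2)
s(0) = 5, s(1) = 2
Characteristic equation: x² - 2x + 1 = 0, which is (x - (1))².
Repeated root r = 1.
General solution: s(n) = (A + Bn)·(1)^n.
From s(0) = 5: A = 5.
From s(1) = 2: (A + B)·(1) = 2 ⇒ B = -3.
So s(n) = \left(5 - 3 n\right) \cdot (1)^n.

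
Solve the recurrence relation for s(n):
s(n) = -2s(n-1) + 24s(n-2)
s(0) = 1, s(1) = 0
Characteristic equation: x² + 2x - 24 = 0, which factors as (x - (4))(x - (-6)) = 0.
Roots r₁ = 4, r₂ = -6 (distinct).
General solution: s(n) = A·(4)^n + B·(-6)^n.
From s(0) = 1: A + B = 1.
From s(1) = 0: 4A - 6B = 0.
Solving: A = \frac{3}{5}, B = \frac{2}{5}.
So s(n) = \frac{2 \left(-6\right)^{n}}{5} + \frac{3 \cdot 4^{n}}{5}.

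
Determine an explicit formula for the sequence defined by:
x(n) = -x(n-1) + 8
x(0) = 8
First-order linear non-homogeneous.
Homogeneous solution: x_h(n) = A·(-1)^n.
Try constant particular solution x_p = K: K = -K + 8 ⇒ K = 4.
General: x(n) = A·(-1)^n + 4.
Apply x(0) = 8: A + 4 = 8 ⇒ A = 4.
So x(n) = 4 \left(-1\right)^{n} + 4.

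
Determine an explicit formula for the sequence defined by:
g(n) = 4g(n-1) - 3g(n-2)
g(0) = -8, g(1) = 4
Characteristic equation: x² - 4x + 3 = 0, which factors as (x - (1))(x - (3)) = 0.
Roots r₁ = 1, r₂ = 3 (distinct).
General solution: g(n) = A·(1)^n + B·(3)^n.
From g(0) = -8: A + B = -8.
From g(1) = 4: A + 3B = 4.
Solving: A = -14, B = 6.
So g(n) = 6 \cdot 3^{n} - 14.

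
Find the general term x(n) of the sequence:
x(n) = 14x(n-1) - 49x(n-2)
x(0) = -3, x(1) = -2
Characteristic equation: x² - 14x + 49 = 0, which is (x - (7))².
Repeated root r = 7.
General solution: x(n) = (A + Bn)·(7)^n.
From x(0) = -3: A = -3.
From x(1) = -2: (A + B)·(7) = -2 ⇒ B = \frac{19}{7}.
So x(n) = \left(\frac{19 n}{7} - 3\right) \cdot (7)^n.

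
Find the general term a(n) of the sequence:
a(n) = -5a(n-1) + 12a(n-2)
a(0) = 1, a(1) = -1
Characteristic equation: x² + 5x - 12 = 0.
Discriminant Δ = (-5)² + 4·(12) = 73.
Roots r₁,₂ = (-5 ± √73)/2, so r₁ = - \frac{5}{2} + \frac{\sqrt{73}}{2}, r₂ = - \frac{\sqrt{73}}{2} - \frac{5}{2}.
General solution: a(n) = A·r₁^n + B·r₂^n.
From the initial conditions, A + B = 1 and r₁A + r₂B = -1.
Since r₁ - r₂ = √73: A = (-1 - (1)r₂)/√73 = \frac{3 \sqrt{73}}{146} + \frac{1}{2}, and B = 1 - A = \frac{1}{2} - \frac{3 \sqrt{73}}{146}.
So a(n) = \left(\frac{3 \sqrt{73}}{146} + \frac{1}{2}\right)\left(- \frac{5}{2} + \frac{\sqrt{73}}{2}\right)^n + \left(\frac{1}{2} - \frac{3 \sqrt{73}}{146}\right)\left(- \frac{\sqrt{73}}{2} - \frac{5}{2}\right)^n.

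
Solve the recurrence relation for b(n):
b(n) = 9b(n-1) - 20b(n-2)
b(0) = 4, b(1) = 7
Characteristic equation: x² - 9x + 20 = 0, which factors as (x - (5))(x - (4)) = 0.
Roots r₁ = 5, r₂ = 4 (distinct).
General solution: b(n) = A·(5)^n + B·(4)^n.
From b(0) = 4: A + B = 4.
From b(1) = 7: 5A + 4B = 7.
Solving: A = -9, B = 13.
So b(n) = 13 \cdot 4^{n} - 9 \cdot 5^{n}.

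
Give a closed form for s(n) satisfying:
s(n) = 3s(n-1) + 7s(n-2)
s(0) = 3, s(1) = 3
Characteristic equation: x² - 3x - 7 = 0.
Discriminant Δ = (3)² + 4·(7) = 37.
Roots r₁,₂ = (3 ± √37)/2, so r₁ = \frac{3}{2} + \frac{\sqrt{37}}{2}, r₂ = \frac{3}{2} - \frac{\sqrt{37}}{2}.
General solution: s(n) = A·r₁^n + B·r₂^n.
From the initial conditions, A + B = 3 and r₁A + r₂B = 3.
Since r₁ - r₂ = √37: A = (3 - (3)r₂)/√37 = \frac{3}{2} - \frac{3 \sqrt{37}}{74}, and B = 3 - A = \frac{3 \sqrt{37}}{74} + \frac{3}{2}.
So s(n) = \left(\frac{3}{2} - \frac{3 \sqrt{37}}{74}\right)\left(\frac{3}{2} + \frac{\sqrt{37}}{2}\right)^n + \left(\frac{3 \sqrt{37}}{74} + \frac{3}{2}\right)\left(\frac{3}{2} - \frac{\sqrt{37}}{2}\right)^n.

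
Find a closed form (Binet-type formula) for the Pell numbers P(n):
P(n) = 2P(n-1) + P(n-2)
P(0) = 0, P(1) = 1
This is the Pell sequence.
Characteristic equation: x² - 2x - 1 = 0; roots r₁ = 1 + \sqrt{2}, r₂ = 1 - \sqrt{2}.
General: P(n) = A·r₁^n + B·r₂^n. Solving with P(0)=0, P(1)=1 gives A = \frac{\sqrt{2}}{4}, B = - \frac{\sqrt{2}}{4}.
So P(n) = \frac{\sqrt{2} \left(- \left(1 - \sqrt{2}\right)^{n} + \left(1 + \sqrt{2}\right)^{n}\right)}{4}.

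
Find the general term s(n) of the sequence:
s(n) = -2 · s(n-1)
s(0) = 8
Pure geometric recurrence with ratio -2.
By induction s(n) = s(0) · (-2)^n = 8 \left(-2\right)^{n}.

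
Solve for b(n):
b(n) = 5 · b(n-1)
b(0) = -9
Pure geometric recurrence with ratio 5.
By induction b(n) = b(0) · (5)^n = - 9 \cdot 5^{n}.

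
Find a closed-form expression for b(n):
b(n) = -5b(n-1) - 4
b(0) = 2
First-order linear non-homogeneous.
Homogeneous solution: b_h(n) = A·(-5)^n.
Try constant particular solution b_p = K: K = -5K - 4 ⇒ K = - \frac{2}{3}.
General: b(n) = A·(-5)^n - \frac{2}{3}.
Apply b(0) = 2: A - \frac{2}{3} = 2 ⇒ A = \frac{8}{3}.
So b(n) = \frac{8 \left(-5\right)^{n}}{3} - \frac{2}{3}.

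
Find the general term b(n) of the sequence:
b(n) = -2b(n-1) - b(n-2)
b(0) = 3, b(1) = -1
Characteristic equation: x² + 2x + 1 = 0, which is (x - (-1))².
Repeated root r = -1.
General solution: b(n) = (A + Bn)·(-1)^n.
From b(0) = 3: A = 3.
From b(1) = -1: (A + B)·(-1) = -1 ⇒ B = -2.
So b(n) = \left(3 - 2 n\right) \cdot (-1)^n.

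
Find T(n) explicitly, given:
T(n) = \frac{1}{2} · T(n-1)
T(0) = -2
Pure geometric recurrence with ratio \frac{1}{2}.
By induction T(n) = T(0) · (\frac{1}{2})^n = - 2 \cdot 2^{- n}.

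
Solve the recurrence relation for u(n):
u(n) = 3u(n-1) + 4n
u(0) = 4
First-order linear with linear forcing.
Homogeneous solution: u_h(n) = A·(3)^n.
Try particular u_p(n) = pn + q. Substituting:
  pn + q = 3(p(n-1) + q) + 4n.
Matching the n-coefficient: p = 3p + 4 ⇒ p = -2.
Matching constants: q = -3p + 3q ⇒ q = -3.
General: u(n) = A·(3)^n - 2 n - 3.
Apply u(0) = 4: A - 3 = 4 ⇒ A = 7.
So u(n) = 7 \cdot 3^{n} - 2 n - 3.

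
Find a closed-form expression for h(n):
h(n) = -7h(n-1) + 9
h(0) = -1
First-order linear non-homogeneous.
Homogeneous solution: h_h(n) = A·(-7)^n.
Try constant particular solution h_p = K: K = -7K + 9 ⇒ K = \frac{9}{8}.
General: h(n) = A·(-7)^n + \frac{9}{8}.
Apply h(0) = -1: A + \frac{9}{8} = -1 ⇒ A = - \frac{17}{8}.
So h(n) = \frac{9}{8} - \frac{17 \left(-7\right)^{n}}{8}.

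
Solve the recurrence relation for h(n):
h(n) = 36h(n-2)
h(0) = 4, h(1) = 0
Characteristic equation: x² - 36 = 0, which factors as (x - (-6))(x - (6)) = 0.
Roots r₁ = -6, r₂ = 6 (distinct).
General solution: h(n) = A·(-6)^n + B·(6)^n.
From h(0) = 4: A + B = 4.
From h(1) = 0: -6A + 6B = 0.
Solving: A = 2, B = 2.
So h(n) = 2 \left(-6\right)^{n} + 2 \cdot 6^{n}.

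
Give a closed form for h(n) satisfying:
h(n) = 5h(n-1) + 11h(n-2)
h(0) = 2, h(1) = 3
Characteristic equation: x² - 5x - 11 = 0.
Discriminant Δ = (5)² + 4·(11) = 69.
Roots r₁,₂ = (5 ± √69)/2, so r₁ = \frac{5}{2} + \frac{\sqrt{69}}{2}, r₂ = \frac{5}{2} - \frac{\sqrt{69}}{2}.
General solution: h(n) = A·r₁^n + B·r₂^n.
From the initial conditions, A + B = 2 and r₁A + r₂B = 3.
Since r₁ - r₂ = √69: A = (3 - (2)r₂)/√69 = 1 - \frac{2 \sqrt{69}}{69}, and B = 2 - A = \frac{2 \sqrt{69}}{69} + 1.
So h(n) = \left(1 - \frac{2 \sqrt{69}}{69}\right)\left(\frac{5}{2} + \frac{\sqrt{69}}{2}\right)^n + \left(\frac{2 \sqrt{69}}{69} + 1\right)\left(\frac{5}{2} - \frac{\sqrt{69}}{2}\right)^n.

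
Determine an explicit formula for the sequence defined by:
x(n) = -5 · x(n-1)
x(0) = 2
Pure geometric recurrence with ratio -5.
By induction x(n) = x(0) · (-5)^n = 2 \left(-5\right)^{n}.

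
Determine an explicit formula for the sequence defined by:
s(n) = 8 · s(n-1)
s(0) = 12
Pure geometric recurrence with ratio 8.
By induction s(n) = s(0) · (8)^n = 12 \cdot 8^{n}.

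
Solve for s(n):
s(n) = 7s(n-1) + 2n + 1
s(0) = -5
First-order linear with linear forcing.
Homogeneous solution: s_h(n) = A·(7)^n.
Try particular s_p(n) = pn + q. Substituting:
  pn + q = 7(p(n-1) + q) + 2n + 1.
Matching the n-coefficient: p = 7p + 2 ⇒ p = - \frac{1}{3}.
Matching constants: q = -7p + 7q + 1 ⇒ q = - \frac{5}{9}.
General: s(n) = A·(7)^n - \frac{n}{3} - \frac{5}{9}.
Apply s(0) = -5: A - \frac{5}{9} = -5 ⇒ A = - \frac{40}{9}.
So s(n) = - \frac{40 \cdot 7^{n}}{9} - \frac{n}{3} - \frac{5}{9}.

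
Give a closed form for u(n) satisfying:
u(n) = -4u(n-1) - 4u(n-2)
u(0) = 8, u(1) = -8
Characteristic equation: x² + 4x + 4 = 0, which is (x - (-2))².
Repeated root r = -2.
General solution: u(n) = (A + Bn)·(-2)^n.
From u(0) = 8: A = 8.
From u(1) = -8: (A + B)·(-2) = -8 ⇒ B = -4.
So u(n) = \left(8 - 4 n\right) \cdot (-2)^n.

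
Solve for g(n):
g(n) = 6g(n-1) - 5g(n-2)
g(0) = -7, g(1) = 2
Characteristic equation: x² - 6x + 5 = 0, which factors as (x - (5))(x - (1)) = 0.
Roots r₁ = 5, r₂ = 1 (distinct).
General solution: g(n) = A·(5)^n + B·(1)^n.
From g(0) = -7: A + B = -7.
From g(1) = 2: 5A + B = 2.
Solving: A = \frac{9}{4}, B = - \frac{37}{4}.
So g(n) = \frac{9 \cdot 5^{n}}{4} - \frac{37}{4}.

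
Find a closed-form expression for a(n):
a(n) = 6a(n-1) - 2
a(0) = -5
First-order linear non-homogeneous.
Homogeneous solution: a_h(n) = A·(6)^n.
Try constant particular solution a_p = K: K = 6K - 2 ⇒ K = \frac{2}{5}.
General: a(n) = A·(6)^n + \frac{2}{5}.
Apply a(0) = -5: A + \frac{2}{5} = -5 ⇒ A = - \frac{27}{5}.
So a(n) = \frac{2}{5} - \frac{27 \cdot 6^{n}}{5}.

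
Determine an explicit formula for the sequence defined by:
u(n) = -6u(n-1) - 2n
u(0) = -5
First-order linear with linear forcing.
Homogeneous solution: u_h(n) = A·(-6)^n.
Try particular u_p(n) = pn + q. Substituting:
  pn + q = -6(p(n-1) + q) - 2n.
Matching the n-coefficient: p = -6p - 2 ⇒ p = - \frac{2}{7}.
Matching constants: q = 6p - 6q ⇒ q = - \frac{12}{49}.
General: u(n) = A·(-6)^n - \frac{2 n}{7} - \frac{12}{49}.
Apply u(0) = -5: A - \frac{12}{49} = -5 ⇒ A = - \frac{233}{49}.
So u(n) = - \frac{233 \left(-6\right)^{n}}{49} - \frac{2 n}{7} - \frac{12}{49}.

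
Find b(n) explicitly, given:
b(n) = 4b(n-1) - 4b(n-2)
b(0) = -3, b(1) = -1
Characteristic equation: x² - 4x + 4 = 0, which is (x - (2))².
Repeated root r = 2.
General solution: b(n) = (A + Bn)·(2)^n.
From b(0) = -3: A = -3.
From b(1) = -1: (A + B)·(2) = -1 ⇒ B = \frac{5}{2}.
So b(n) = \left(\frac{5 n}{2} - 3\right) \cdot (2)^n.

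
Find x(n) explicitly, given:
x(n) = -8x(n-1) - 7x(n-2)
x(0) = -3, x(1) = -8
Characteristic equation: x² + 8x + 7 = 0, which factors as (x - (-7))(x - (-1)) = 0.
Roots r₁ = -7, r₂ = -1 (distinct).
General solution: x(n) = A·(-7)^n + B·(-1)^n.
From x(0) = -3: A + B = -3.
From x(1) = -8: -7A - B = -8.
Solving: A = \frac{11}{6}, B = - \frac{29}{6}.
So x(n) = - \frac{29 \left(-1\right)^{n}}{6} + \frac{11 \left(-7\right)^{n}}{6}.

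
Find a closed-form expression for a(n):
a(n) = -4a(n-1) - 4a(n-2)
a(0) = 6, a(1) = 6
Characteristic equation: x² + 4x + 4 = 0, which is (x - (-2))².
Repeated root r = -2.
General solution: a(n) = (A + Bn)·(-2)^n.
From a(0) = 6: A = 6.
From a(1) = 6: (A + B)·(-2) = 6 ⇒ B = -9.
So a(n) = \left(6 - 9 n\right) \cdot (-2)^n.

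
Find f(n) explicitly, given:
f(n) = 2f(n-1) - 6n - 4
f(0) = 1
First-order linear with linear forcing.
Homogeneous solution: f_h(n) = A·(2)^n.
Try particular f_p(n) = pn + q. Substituting:
  pn + q = 2(p(n-1) + q) - 6n - 4.
Matching the n-coefficient: p = 2p - 6 ⇒ p = 6.
Matching constants: q = -2p + 2q - 4 ⇒ q = 16.
General: f(n) = A·(2)^n + 6 n + 16.
Apply f(0) = 1: A + 16 = 1 ⇒ A = -15.
So f(n) = - 15 \cdot 2^{n} + 6 n + 16.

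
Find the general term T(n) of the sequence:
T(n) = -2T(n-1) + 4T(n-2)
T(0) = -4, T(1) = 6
Characteristic equation: x² + 2x - 4 = 0.
Discriminant Δ = (-2)² + 4·(4) = 20.
Roots r₁,₂ = (-2 ± √20)/2, so r₁ = -1 + \sqrt{5}, r₂ = - \sqrt{5} - 1.
General solution: T(n) = A·r₁^n + B·r₂^n.
From the initial conditions, A + B = -4 and r₁A + r₂B = 6.
Since r₁ - r₂ = √20: A = (6 - (-4)r₂)/√20 = -2 + \frac{\sqrt{5}}{5}, and B = -4 - A = -2 - \frac{\sqrt{5}}{5}.
So T(n) = \left(-2 + \frac{\sqrt{5}}{5}\right)\left(-1 + \sqrt{5}\right)^n + \left(-2 - \frac{\sqrt{5}}{5}\right)\left(- \sqrt{5} - 1\right)^n.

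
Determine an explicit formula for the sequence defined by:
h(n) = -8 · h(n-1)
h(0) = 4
Pure geometric recurrence with ratio -8.
By induction h(n) = h(0) · (-8)^n = 4 \left(-8\right)^{n}.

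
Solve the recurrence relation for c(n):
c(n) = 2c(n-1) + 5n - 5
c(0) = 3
First-order linear with linear forcing.
Homogeneous solution: c_h(n) = A·(2)^n.
Try particular c_p(n) = pn + q. Substituting:
  pn + q = 2(p(n-1) + q) + 5n - 5.
Matching the n-coefficient: p = 2p + 5 ⇒ p = -5.
Matching constants: q = -2p + 2q - 5 ⇒ q = -5.
General: c(n) = A·(2)^n - 5 n - 5.
Apply c(0) = 3: A - 5 = 3 ⇒ A = 8.
So c(n) = 8 \cdot 2^{n} - 5 n - 5.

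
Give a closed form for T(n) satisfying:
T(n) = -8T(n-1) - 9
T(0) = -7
First-order linear non-homogeneous.
Homogeneous solution: T_h(n) = A·(-8)^n.
Try constant particular solution T_p = K: K = -8K - 9 ⇒ K = -1.
General: T(n) = A·(-8)^n - 1.
Apply T(0) = -7: A - 1 = -7 ⇒ A = -6.
So T(n) = - 6 \left(-8\right)^{n} - 1.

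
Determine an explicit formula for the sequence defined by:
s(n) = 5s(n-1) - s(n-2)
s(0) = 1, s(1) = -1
Characteristic equation: x² - 5x + 1 = 0.
Discriminant Δ = (5)² + 4·(-1) = 21.
Roots r₁,₂ = (5 ± √21)/2, so r₁ = \frac{\sqrt{21}}{2} + \frac{5}{2}, r₂ = \frac{5}{2} - \frac{\sqrt{21}}{2}.
General solution: s(n) = A·r₁^n + B·r₂^n.
From the initial conditions, A + B = 1 and r₁A + r₂B = -1.
Since r₁ - r₂ = √21: A = (-1 - (1)r₂)/√21 = \frac{1}{2} - \frac{\sqrt{21}}{6}, and B = 1 - A = \frac{1}{2} + \frac{\sqrt{21}}{6}.
So s(n) = \left(\frac{1}{2} - \frac{\sqrt{21}}{6}\right)\left(\frac{\sqrt{21}}{2} + \frac{5}{2}\right)^n + \left(\frac{1}{2} + \frac{\sqrt{21}}{6}\right)\left(\frac{5}{2} - \frac{\sqrt{21}}{2}\right)^n.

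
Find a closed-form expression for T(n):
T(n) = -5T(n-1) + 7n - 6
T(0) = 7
First-order linear with linear forcing.
Homogeneous solution: T_h(n) = A·(-5)^n.
Try particular T_p(n) = pn + q. Substituting:
  pn + q = -5(p(n-1) + q) + 7n - 6.
Matching the n-coefficient: p = -5p + 7 ⇒ p = \frac{7}{6}.
Matching constants: q = 5p - 5q - 6 ⇒ q = - \frac{1}{36}.
General: T(n) = A·(-5)^n + \frac{7 n}{6} - \frac{1}{36}.
Apply T(0) = 7: A - \frac{1}{36} = 7 ⇒ A = \frac{253}{36}.
So T(n) = \frac{253 \left(-5\right)^{n}}{36} + \frac{7 n}{6} - \frac{1}{36}.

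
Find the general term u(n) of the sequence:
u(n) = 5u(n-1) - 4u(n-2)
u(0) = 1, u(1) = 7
Characteristic equation: x² - 5x + 4 = 0, which factors as (x - (4))(x - (1)) = 0.
Roots r₁ = 4, r₂ = 1 (distinct).
General solution: u(n) = A·(4)^n + B·(1)^n.
From u(0) = 1: A + B = 1.
From u(1) = 7: 4A + B = 7.
Solving: A = 2, B = -1.
So u(n) = 2 \cdot 4^{n} - 1.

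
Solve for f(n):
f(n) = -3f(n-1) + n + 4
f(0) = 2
First-order linear with linear forcing.
Homogeneous solution: f_h(n) = A·(-3)^n.
Try particular f_p(n) = pn + q. Substituting:
  pn + q = -3(p(n-1) + q) + n + 4.
Matching the n-coefficient: p = -3p + 1 ⇒ p = \frac{1}{4}.
Matching constants: q = 3p - 3q + 4 ⇒ q = \frac{19}{16}.
General: f(n) = A·(-3)^n + \frac{n}{4} + \frac{19}{16}.
Apply f(0) = 2: A + \frac{19}{16} = 2 ⇒ A = \frac{13}{16}.
So f(n) = \frac{13 \left(-3\right)^{n}}{16} + \frac{n}{4} + \frac{19}{16}.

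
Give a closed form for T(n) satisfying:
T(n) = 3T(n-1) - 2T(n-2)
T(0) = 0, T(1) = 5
Characteristic equation: x² - 3x + 2 = 0, which factors as (x - (1))(x - (2)) = 0.
Roots r₁ = 1, r₂ = 2 (distinct).
General solution: T(n) = A·(1)^n + B·(2)^n.
From T(0) = 0: A + B = 0.
From T(1) = 5: A + 2B = 5.
Solving: A = -5, B = 5.
So T(n) = 5 \cdot 2^{n} - 5.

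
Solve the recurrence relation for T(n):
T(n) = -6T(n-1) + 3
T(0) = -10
First-order linear non-homogeneous.
Homogeneous solution: T_h(n) = A·(-6)^n.
Try constant particular solution T_p = K: K = -6K + 3 ⇒ K = \frac{3}{7}.
General: T(n) = A·(-6)^n + \frac{3}{7}.
Apply T(0) = -10: A + \frac{3}{7} = -10 ⇒ A = - \frac{73}{7}.
So T(n) = \frac{3}{7} - \frac{73 \left(-6\right)^{n}}{7}.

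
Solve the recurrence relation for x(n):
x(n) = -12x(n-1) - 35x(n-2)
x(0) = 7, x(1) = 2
Characteristic equation: x² + 12x + 35 = 0, which factors as (x - (-5))(x - (-7)) = 0.
Roots r₁ = -5, r₂ = -7 (distinct).
General solution: x(n) = A·(-5)^n + B·(-7)^n.
From x(0) = 7: A + B = 7.
From x(1) = 2: -5A - 7B = 2.
Solving: A = \frac{51}{2}, B = - \frac{37}{2}.
So x(n) = \frac{51 \left(-5\right)^{n}}{2} - \frac{37 \left(-7\right)^{n}}{2}.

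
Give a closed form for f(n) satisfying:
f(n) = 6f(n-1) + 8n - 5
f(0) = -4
First-order linear with linear forcing.
Homogeneous solution: f_h(n) = A·(6)^n.
Try particular f_p(n) = pn + q. Substituting:
  pn + q = 6(p(n-1) + q) + 8n - 5.
Matching the n-coefficient: p = 6p + 8 ⇒ p = - \frac{8}{5}.
Matching constants: q = -6p + 6q - 5 ⇒ q = - \frac{23}{25}.
General: f(n) = A·(6)^n - \frac{8 n}{5} - \frac{23}{25}.
Apply f(0) = -4: A - \frac{23}{25} = -4 ⇒ A = - \frac{77}{25}.
So f(n) = - \frac{77 \cdot 6^{n}}{25} - \frac{8 n}{5} - \frac{23}{25}.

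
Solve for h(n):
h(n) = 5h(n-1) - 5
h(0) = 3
First-order linear non-homogeneous.
Homogeneous solution: h_h(n) = A·(5)^n.
Try constant particular solution h_p = K: K = 5K - 5 ⇒ K = \frac{5}{4}.
General: h(n) = A·(5)^n + \frac{5}{4}.
Apply h(0) = 3: A + \frac{5}{4} = 3 ⇒ A = \frac{7}{4}.
So h(n) = \frac{7 \cdot 5^{n}}{4} + \frac{5}{4}.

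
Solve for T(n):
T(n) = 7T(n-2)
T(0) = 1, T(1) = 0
Characteristic equation: x² - 7 = 0.
Discriminant Δ = (0)² + 4·(7) = 28.
Roots r₁,₂ = (0 ± √28)/2, so r₁ = \sqrt{7}, r₂ = - \sqrt{7}.
General solution: T(n) = A·r₁^n + B·r₂^n.
From the initial conditions, A + B = 1 and r₁A + r₂B = 0.
Since r₁ - r₂ = √28: A = (0 - (1)r₂)/√28 = \frac{1}{2}, and B = 1 - A = \frac{1}{2}.
So T(n) = \left(\frac{1}{2}\right)\left(\sqrt{7}\right)^n + \left(\frac{1}{2}\right)\left(- \sqrt{7}\right)^n.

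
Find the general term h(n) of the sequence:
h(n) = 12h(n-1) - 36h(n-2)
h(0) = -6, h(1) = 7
Characteristic equation: x² - 12x + 36 = 0, which is (x - (6))².
Repeated root r = 6.
General solution: h(n) = (A + Bn)·(6)^n.
From h(0) = -6: A = -6.
From h(1) = 7: (A + B)·(6) = 7 ⇒ B = \frac{43}{6}.
So h(n) = \left(\frac{43 n}{6} - 6\right) \cdot (6)^n.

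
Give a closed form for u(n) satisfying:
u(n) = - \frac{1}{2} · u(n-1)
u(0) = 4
Pure geometric recurrence with ratio - \frac{1}{2}.
By induction u(n) = u(0) · (- \frac{1}{2})^n = 4 \left(- \frac{1}{2}\right)^{n}.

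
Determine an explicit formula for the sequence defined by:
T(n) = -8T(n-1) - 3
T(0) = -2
First-order linear non-homogeneous.
Homogeneous solution: T_h(n) = A·(-8)^n.
Try constant particular solution T_p = K: K = -8K - 3 ⇒ K = - \frac{1}{3}.
General: T(n) = A·(-8)^n - \frac{1}{3}.
Apply T(0) = -2: A - \frac{1}{3} = -2 ⇒ A = - \frac{5}{3}.
So T(n) = - \frac{5 \left(-8\right)^{n}}{3} - \frac{1}{3}.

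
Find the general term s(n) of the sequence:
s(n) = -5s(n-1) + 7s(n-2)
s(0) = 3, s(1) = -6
Characteristic equation: x² + 5x - 7 = 0.
Discriminant Δ = (-5)² + 4·(7) = 53.
Roots r₁,₂ = (-5 ± √53)/2, so r₁ = - \frac{5}{2} + \frac{\sqrt{53}}{2}, r₂ = - \frac{\sqrt{53}}{2} - \frac{5}{2}.
General solution: s(n) = A·r₁^n + B·r₂^n.
From the initial conditions, A + B = 3 and r₁A + r₂B = -6.
Since r₁ - r₂ = √53: A = (-6 - (3)r₂)/√53 = \frac{3 \sqrt{53}}{106} + \frac{3}{2}, and B = 3 - A = \frac{3}{2} - \frac{3 \sqrt{53}}{106}.
So s(n) = \left(\frac{3 \sqrt{53}}{106} + \frac{3}{2}\right)\left(- \frac{5}{2} + \frac{\sqrt{53}}{2}\right)^n + \left(\frac{3}{2} - \frac{3 \sqrt{53}}{106}\right)\left(- \frac{\sqrt{53}}{2} - \frac{5}{2}\right)^n.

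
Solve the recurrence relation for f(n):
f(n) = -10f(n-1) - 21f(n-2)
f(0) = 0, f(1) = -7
Characteristic equation: x² + 10x + 21 = 0, which factors as (x - (-7))(x - (-3)) = 0.
Roots r₁ = -7, r₂ = -3 (distinct).
General solution: f(n) = A·(-7)^n + B·(-3)^n.
From f(0) = 0: A + B = 0.
From f(1) = -7: -7A - 3B = -7.
Solving: A = \frac{7}{4}, B = - \frac{7}{4}.
So f(n) = - \frac{7 \left(-3\right)^{n}}{4} + \frac{7 \left(-7\right)^{n}}{4}.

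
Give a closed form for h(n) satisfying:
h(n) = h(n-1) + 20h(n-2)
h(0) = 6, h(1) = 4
Characteristic equation: x² - x - 20 = 0, which factors as (x - (-4))(x - (5)) = 0.
Roots r₁ = -4, r₂ = 5 (distinct).
General solution: h(n) = A·(-4)^n + B·(5)^n.
From h(0) = 6: A + B = 6.
From h(1) = 4: -4A + 5B = 4.
Solving: A = \frac{26}{9}, B = \frac{28}{9}.
So h(n) = \frac{26 \left(-4\right)^{n}}{9} + \frac{28 \cdot 5^{n}}{9}.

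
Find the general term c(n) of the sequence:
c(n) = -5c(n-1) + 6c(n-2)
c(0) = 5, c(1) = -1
Characteristic equation: x² + 5x - 6 = 0, which factors as (x - (-6))(x - (1)) = 0.
Roots r₁ = -6, r₂ = 1 (distinct).
General solution: c(n) = A·(-6)^n + B·(1)^n.
From c(0) = 5: A + B = 5.
From c(1) = -1: -6A + B = -1.
Solving: A = \frac{6}{7}, B = \frac{29}{7}.
So c(n) = \frac{6 \left(-6\right)^{n}}{7} + \frac{29}{7}.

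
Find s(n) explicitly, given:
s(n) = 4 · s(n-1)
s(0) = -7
Pure geometric recurrence with ratio 4.
By induction s(n) = s(0) · (4)^n = - 7 \cdot 4^{n}.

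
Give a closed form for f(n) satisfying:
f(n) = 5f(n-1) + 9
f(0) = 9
First-order linear non-homogeneous.
Homogeneous solution: f_h(n) = A·(5)^n.
Try constant particular solution f_p = K: K = 5K + 9 ⇒ K = - \frac{9}{4}.
General: f(n) = A·(5)^n - \frac{9}{4}.
Apply f(0) = 9: A - \frac{9}{4} = 9 ⇒ A = \frac{45}{4}.
So f(n) = \frac{45 \cdot 5^{n}}{4} - \frac{9}{4}.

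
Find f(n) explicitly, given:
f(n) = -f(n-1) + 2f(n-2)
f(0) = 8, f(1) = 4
Characteristic equation: x² + x - 2 = 0, which factors as (x - (-2))(x - (1)) = 0.
Roots r₁ = -2, r₂ = 1 (distinct).
General solution: f(n) = A·(-2)^n + B·(1)^n.
From f(0) = 8: A + B = 8.
From f(1) = 4: -2A + B = 4.
Solving: A = \frac{4}{3}, B = \frac{20}{3}.
So f(n) = \frac{4 \left(-2\right)^{n}}{3} + \frac{20}{3}.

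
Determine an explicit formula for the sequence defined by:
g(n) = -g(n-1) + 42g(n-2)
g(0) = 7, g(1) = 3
Characteristic equation: x² + x - 42 = 0, which factors as (x - (-7))(x - (6)) = 0.
Roots r₁ = -7, r₂ = 6 (distinct).
General solution: g(n) = A·(-7)^n + B·(6)^n.
From g(0) = 7: A + B = 7.
From g(1) = 3: -7A + 6B = 3.
Solving: A = 3, B = 4.
So g(n) = 3 \left(-7\right)^{n} + 4 \cdot 6^{n}.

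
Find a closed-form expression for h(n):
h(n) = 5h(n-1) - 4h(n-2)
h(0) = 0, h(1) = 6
Characteristic equation: x² - 5x + 4 = 0, which factors as (x - (1))(x - (4)) = 0.
Roots r₁ = 1, r₂ = 4 (distinct).
General solution: h(n) = A·(1)^n + B·(4)^n.
From h(0) = 0: A + B = 0.
From h(1) = 6: A + 4B = 6.
Solving: A = -2, B = 2.
So h(n) = 2 \cdot 4^{n} - 2.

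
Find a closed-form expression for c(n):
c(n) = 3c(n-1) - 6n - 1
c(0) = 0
First-order linear with linear forcing.
Homogeneous solution: c_h(n) = A·(3)^n.
Try particular c_p(n) = pn + q. Substituting:
  pn + q = 3(p(n-1) + q) - 6n - 1.
Matching the n-coefficient: p = 3p - 6 ⇒ p = 3.
Matching constants: q = -3p + 3q - 1 ⇒ q = 5.
General: c(n) = A·(3)^n + 3 n + 5.
Apply c(0) = 0: A + 5 = 0 ⇒ A = -5.
So c(n) = - 5 \cdot 3^{n} + 3 n + 5.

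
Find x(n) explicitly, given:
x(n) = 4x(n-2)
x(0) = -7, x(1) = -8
Characteristic equation: x² - 4 = 0, which factors as (x - (-2))(x - (2)) = 0.
Roots r₁ = -2, r₂ = 2 (distinct).
General solution: x(n) = A·(-2)^n + B·(2)^n.
From x(0) = -7: A + B = -7.
From x(1) = -8: -2A + 2B = -8.
Solving: A = - \frac{3}{2}, B = - \frac{11}{2}.
So x(n) = - \frac{3 \left(-2\right)^{n}}{2} - \frac{11 \cdot 2^{n}}{2}.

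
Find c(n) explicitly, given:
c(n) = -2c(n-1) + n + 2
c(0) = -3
First-order linear with linear forcing.
Homogeneous solution: c_h(n) = A·(-2)^n.
Try particular c_p(n) = pn + q. Substituting:
  pn + q = -2(p(n-1) + q) + n + 2.
Matching the n-coefficient: p = -2p + 1 ⇒ p = \frac{1}{3}.
Matching constants: q = 2p - 2q + 2 ⇒ q = \frac{8}{9}.
General: c(n) = A·(-2)^n + \frac{n}{3} + \frac{8}{9}.
Apply c(0) = -3: A + \frac{8}{9} = -3 ⇒ A = - \frac{35}{9}.
So c(n) = - \frac{35 \left(-2\right)^{n}}{9} + \frac{n}{3} + \frac{8}{9}.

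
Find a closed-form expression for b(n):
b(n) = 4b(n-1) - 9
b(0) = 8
First-order linear non-homogeneous.
Homogeneous solution: b_h(n) = A·(4)^n.
Try constant particular solution b_p = K: K = 4K - 9 ⇒ K = 3.
General: b(n) = A·(4)^n + 3.
Apply b(0) = 8: A + 3 = 8 ⇒ A = 5.
So b(n) = 5 \cdot 4^{n} + 3.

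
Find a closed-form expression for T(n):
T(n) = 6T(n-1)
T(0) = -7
This is a homogeneous first-order recurrence with ratio 6.
By induction T(n) = T(0) · (6)^n = - 7 \cdot 6^{n}.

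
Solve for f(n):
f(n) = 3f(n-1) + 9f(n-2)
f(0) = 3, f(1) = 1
Characteristic equation: x² - 3x - 9 = 0.
Discriminant Δ = (3)² + 4·(9) = 45.
Roots r₁,₂ = (3 ± √45)/2, so r₁ = \frac{3}{2} + \frac{3 \sqrt{5}}{2}, r₂ = \frac{3}{2} - \frac{3 \sqrt{5}}{2}.
General solution: f(n) = A·r₁^n + B·r₂^n.
From the initial conditions, A + B = 3 and r₁A + r₂B = 1.
Since r₁ - r₂ = √45: A = (1 - (3)r₂)/√45 = \frac{3}{2} - \frac{7 \sqrt{5}}{30}, and B = 3 - A = \frac{7 \sqrt{5}}{30} + \frac{3}{2}.
So f(n) = \left(\frac{3}{2} - \frac{7 \sqrt{5}}{30}\right)\left(\frac{3}{2} + \frac{3 \sqrt{5}}{2}\right)^n + \left(\frac{7 \sqrt{5}}{30} + \frac{3}{2}\right)\left(\frac{3}{2} - \frac{3 \sqrt{5}}{2}\right)^n.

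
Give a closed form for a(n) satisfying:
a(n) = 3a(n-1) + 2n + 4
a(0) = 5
First-order linear with linear forcing.
Homogeneous solution: a_h(n) = A·(3)^n.
Try particular a_p(n) = pn + q. Substituting:
  pn + q = 3(p(n-1) + q) + 2n + 4.
Matching the n-coefficient: p = 3p + 2 ⇒ p = -1.
Matching constants: q = -3p + 3q + 4 ⇒ q = - \frac{7}{2}.
General: a(n) = A·(3)^n - n - \frac{7}{2}.
Apply a(0) = 5: A - \frac{7}{2} = 5 ⇒ A = \frac{17}{2}.
So a(n) = \frac{17 \cdot 3^{n}}{2} - n - \frac{7}{2}.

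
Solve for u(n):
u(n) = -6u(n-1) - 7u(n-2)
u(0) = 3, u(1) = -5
Characteristic equation: x² + 6x + 7 = 0.
Discriminant Δ = (-6)² + 4·(-7) = 8.
Roots r₁,₂ = (-6 ± √8)/2, so r₁ = -3 + \sqrt{2}, r₂ = -3 - \sqrt{2}.
General solution: u(n) = A·r₁^n + B·r₂^n.
From the initial conditions, A + B = 3 and r₁A + r₂B = -5.
Since r₁ - r₂ = √8: A = (-5 - (3)r₂)/√8 = \sqrt{2} + \frac{3}{2}, and B = 3 - A = \frac{3}{2} - \sqrt{2}.
So u(n) = \left(\sqrt{2} + \frac{3}{2}\right)\left(-3 + \sqrt{2}\right)^n + \left(\frac{3}{2} - \sqrt{2}\right)\left(-3 - \sqrt{2}\right)^n.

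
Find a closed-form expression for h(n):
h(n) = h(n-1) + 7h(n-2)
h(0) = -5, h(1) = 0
Characteristic equation: x² - x - 7 = 0.
Discriminant Δ = (1)² + 4·(7) = 29.
Roots r₁,₂ = (1 ± √29)/2, so r₁ = \frac{1}{2} + \frac{\sqrt{29}}{2}, r₂ = \frac{1}{2} - \frac{\sqrt{29}}{2}.
General solution: h(n) = A·r₁^n + B·r₂^n.
From the initial conditions, A + B = -5 and r₁A + r₂B = 0.
Since r₁ - r₂ = √29: A = (0 - (-5)r₂)/√29 = - \frac{5}{2} + \frac{5 \sqrt{29}}{58}, and B = -5 - A = - \frac{5}{2} - \frac{5 \sqrt{29}}{58}.
So h(n) = \left(- \frac{5}{2} + \frac{5 \sqrt{29}}{58}\right)\left(\frac{1}{2} + \frac{\sqrt{29}}{2}\right)^n + \left(- \frac{5}{2} - \frac{5 \sqrt{29}}{58}\right)\left(\frac{1}{2} - \frac{\sqrt{29}}{2}\right)^n.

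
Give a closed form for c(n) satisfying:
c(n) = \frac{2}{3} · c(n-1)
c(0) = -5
Pure geometric recurrence with ratio \frac{2}{3}.
By induction c(n) = c(0) · (\frac{2}{3})^n = - 5 \left(\frac{2}{3}\right)^{n}.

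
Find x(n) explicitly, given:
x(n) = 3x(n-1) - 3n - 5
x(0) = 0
First-order linear with linear forcing.
Homogeneous solution: x_h(n) = A·(3)^n.
Try particular x_p(n) = pn + q. Substituting:
  pn + q = 3(p(n-1) + q) - 3n - 5.
Matching the n-coefficient: p = 3p - 3 ⇒ p = \frac{3}{2}.
Matching constants: q = -3p + 3q - 5 ⇒ q = \frac{19}{4}.
General: x(n) = A·(3)^n + \frac{3 n}{2} + \frac{19}{4}.
Apply x(0) = 0: A + \frac{19}{4} = 0 ⇒ A = - \frac{19}{4}.
So x(n) = - \frac{19 \cdot 3^{n}}{4} + \frac{3 n}{2} + \frac{19}{4}.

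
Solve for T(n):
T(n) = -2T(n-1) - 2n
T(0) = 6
First-order linear with linear forcing.
Homogeneous solution: T_h(n) = A·(-2)^n.
Try particular T_p(n) = pn + q. Substituting:
  pn + q = -2(p(n-1) + q) - 2n.
Matching the n-coefficient: p = -2p - 2 ⇒ p = - \frac{2}{3}.
Matching constants: q = 2p - 2q ⇒ q = - \frac{4}{9}.
General: T(n) = A·(-2)^n - \frac{2 n}{3} - \frac{4}{9}.
Apply T(0) = 6: A - \frac{4}{9} = 6 ⇒ A = \frac{58}{9}.
So T(n) = \frac{58 \left(-2\right)^{n}}{9} - \frac{2 n}{3} - \frac{4}{9}.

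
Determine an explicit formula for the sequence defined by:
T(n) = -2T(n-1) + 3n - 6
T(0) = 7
First-order linear with linear forcing.
Homogeneous solution: T_h(n) = A·(-2)^n.
Try particular T_p(n) = pn + q. Substituting:
  pn + q = -2(p(n-1) + q) + 3n - 6.
Matching the n-coefficient: p = -2p + 3 ⇒ p = 1.
Matching constants: q = 2p - 2q - 6 ⇒ q = - \frac{4}{3}.
General: T(n) = A·(-2)^n + n - \frac{4}{3}.
Apply T(0) = 7: A - \frac{4}{3} = 7 ⇒ A = \frac{25}{3}.
So T(n) = \frac{25 \left(-2\right)^{n}}{3} + n - \frac{4}{3}.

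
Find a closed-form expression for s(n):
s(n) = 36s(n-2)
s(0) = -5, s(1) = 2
Characteristic equation: x² - 36 = 0, which factors as (x - (6))(x - (-6)) = 0.
Roots r₁ = 6, r₂ = -6 (distinct).
General solution: s(n) = A·(6)^n + B·(-6)^n.
From s(0) = -5: A + B = -5.
From s(1) = 2: 6A - 6B = 2.
Solving: A = - \frac{7}{3}, B = - \frac{8}{3}.
So s(n) = - \frac{8 \left(-6\right)^{n}}{3} - \frac{7 \cdot 6^{n}}{3}.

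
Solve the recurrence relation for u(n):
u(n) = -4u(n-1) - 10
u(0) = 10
First-order linear non-homogeneous.
Homogeneous solution: u_h(n) = A·(-4)^n.
Try constant particular solution u_p = K: K = -4K - 10 ⇒ K = -2.
General: u(n) = A·(-4)^n - 2.
Apply u(0) = 10: A - 2 = 10 ⇒ A = 12.
So u(n) = 12 \left(-4\right)^{n} - 2.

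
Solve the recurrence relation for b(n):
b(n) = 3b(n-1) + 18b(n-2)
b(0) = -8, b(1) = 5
Characteristic equation: x² - 3x - 18 = 0, which factors as (x - (-3))(x - (6)) = 0.
Roots r₁ = -3, r₂ = 6 (distinct).
General solution: b(n) = A·(-3)^n + B·(6)^n.
From b(0) = -8: A + B = -8.
From b(1) = 5: -3A + 6B = 5.
Solving: A = - \frac{53}{9}, B = - \frac{19}{9}.
So b(n) = - \frac{53 \left(-3\right)^{n}}{9} - \frac{19 \cdot 6^{n}}{9}.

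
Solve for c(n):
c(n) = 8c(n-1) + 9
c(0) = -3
First-order linear non-homogeneous.
Homogeneous solution: c_h(n) = A·(8)^n.
Try constant particular solution c_p = K: K = 8K + 9 ⇒ K = - \frac{9}{7}.
General: c(n) = A·(8)^n - \frac{9}{7}.
Apply c(0) = -3: A - \frac{9}{7} = -3 ⇒ A = - \frac{12}{7}.
So c(n) = - \frac{12 \cdot 8^{n}}{7} - \frac{9}{7}.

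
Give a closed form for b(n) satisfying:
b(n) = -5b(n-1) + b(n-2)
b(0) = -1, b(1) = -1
Characteristic equation: x² + 5x - 1 = 0.
Discriminant Δ = (-5)² + 4·(1) = 29.
Roots r₁,₂ = (-5 ± √29)/2, so r₁ = - \frac{5}{2} + \frac{\sqrt{29}}{2}, r₂ = - \frac{\sqrt{29}}{2} - \frac{5}{2}.
General solution: b(n) = A·r₁^n + B·r₂^n.
From the initial conditions, A + B = -1 and r₁A + r₂B = -1.
Since r₁ - r₂ = √29: A = (-1 - (-1)r₂)/√29 = - \frac{7 \sqrt{29}}{58} - \frac{1}{2}, and B = -1 - A = - \frac{1}{2} + \frac{7 \sqrt{29}}{58}.
So b(n) = \left(- \frac{7 \sqrt{29}}{58} - \frac{1}{2}\right)\left(- \frac{5}{2} + \frac{\sqrt{29}}{2}\right)^n + \left(- \frac{1}{2} + \frac{7 \sqrt{29}}{58}\right)\left(- \frac{\sqrt{29}}{2} - \frac{5}{2}\right)^n.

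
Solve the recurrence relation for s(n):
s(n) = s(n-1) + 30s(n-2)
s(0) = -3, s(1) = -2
Characteristic equation: x² - x - 30 = 0, which factors as (x - (-5))(x - (6)) = 0.
Roots r₁ = -5, r₂ = 6 (distinct).
General solution: s(n) = A·(-5)^n + B·(6)^n.
From s(0) = -3: A + B = -3.
From s(1) = -2: -5A + 6B = -2.
Solving: A = - \frac{16}{11}, B = - \frac{17}{11}.
So s(n) = - \frac{16 \left(-5\right)^{n}}{11} - \frac{17 \cdot 6^{n}}{11}.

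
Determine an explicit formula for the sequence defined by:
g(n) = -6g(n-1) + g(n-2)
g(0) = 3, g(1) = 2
Characteristic equation: x² + 6x - 1 = 0.
Discriminant Δ = (-6)² + 4·(1) = 40.
Roots r₁,₂ = (-6 ± √40)/2, so r₁ = -3 + \sqrt{10}, r₂ = - \sqrt{10} - 3.
General solution: g(n) = A·r₁^n + B·r₂^n.
From the initial conditions, A + B = 3 and r₁A + r₂B = 2.
Since r₁ - r₂ = √40: A = (2 - (3)r₂)/√40 = \frac{3}{2} + \frac{11 \sqrt{10}}{20}, and B = 3 - A = \frac{3}{2} - \frac{11 \sqrt{10}}{20}.
So g(n) = \left(\frac{3}{2} + \frac{11 \sqrt{10}}{20}\right)\left(-3 + \sqrt{10}\right)^n + \left(\frac{3}{2} - \frac{11 \sqrt{10}}{20}\right)\left(- \sqrt{10} - 3\right)^n.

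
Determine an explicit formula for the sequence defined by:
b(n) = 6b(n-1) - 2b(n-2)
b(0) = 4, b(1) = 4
Characteristic equation: x² - 6x + 2 = 0.
Discriminant Δ = (6)² + 4·(-2) = 28.
Roots r₁,₂ = (6 ± √28)/2, so r₁ = \sqrt{7} + 3, r₂ = 3 - \sqrt{7}.
General solution: b(n) = A·r₁^n + B·r₂^n.
From the initial conditions, A + B = 4 and r₁A + r₂B = 4.
Since r₁ - r₂ = √28: A = (4 - (4)r₂)/√28 = 2 - \frac{4 \sqrt{7}}{7}, and B = 4 - A = \frac{4 \sqrt{7}}{7} + 2.
So b(n) = \left(2 - \frac{4 \sqrt{7}}{7}\right)\left(\sqrt{7} + 3\right)^n + \left(\frac{4 \sqrt{7}}{7} + 2\right)\left(3 - \sqrt{7}\right)^n.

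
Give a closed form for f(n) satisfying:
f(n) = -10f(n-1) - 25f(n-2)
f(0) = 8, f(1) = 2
Characteristic equation: x² + 10x + 25 = 0, which is (x - (-5))².
Repeated root r = -5.
General solution: f(n) = (A + Bn)·(-5)^n.
From f(0) = 8: A = 8.
From f(1) = 2: (A + B)·(-5) = 2 ⇒ B = - \frac{42}{5}.
So f(n) = \left(8 - \frac{42 n}{5}\right) \cdot (-5)^n.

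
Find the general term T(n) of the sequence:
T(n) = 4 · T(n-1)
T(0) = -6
Pure geometric recurrence with ratio 4.
By induction T(n) = T(0) · (4)^n = - 6 \cdot 4^{n}.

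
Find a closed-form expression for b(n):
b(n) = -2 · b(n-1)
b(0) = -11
Pure geometric recurrence with ratio -2.
By induction b(n) = b(0) · (-2)^n = - 11 \left(-2\right)^{n}.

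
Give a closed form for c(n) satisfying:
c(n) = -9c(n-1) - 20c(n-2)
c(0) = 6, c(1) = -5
Characteristic equation: x² + 9x + 20 = 0, which factors as (x - (-5))(x - (-4)) = 0.
Roots r₁ = -5, r₂ = -4 (distinct).
General solution: c(n) = A·(-5)^n + B·(-4)^n.
From c(0) = 6: A + B = 6.
From c(1) = -5: -5A - 4B = -5.
Solving: A = -19, B = 25.
So c(n) = 25 \left(-4\right)^{n} - 19 \left(-5\right)^{n}.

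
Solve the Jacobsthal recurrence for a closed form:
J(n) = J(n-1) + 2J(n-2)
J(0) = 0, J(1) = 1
This is the Jacobsthal sequence.
Characteristic equation: x² - x - 2 = 0; roots r₁ = 2, r₂ = -1.
General: J(n) = A·r₁^n + B·r₂^n. Solving with J(0)=0, J(1)=1 gives A = \frac{1}{3}, B = - \frac{1}{3}.
So J(n) = - \frac{\left(-1\right)^{n}}{3} + \frac{2^{n}}{3}.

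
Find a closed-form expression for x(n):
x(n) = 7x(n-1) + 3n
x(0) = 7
First-order linear with linear forcing.
Homogeneous solution: x_h(n) = A·(7)^n.
Try particular x_p(n) = pn + q. Substituting:
  pn + q = 7(p(n-1) + q) + 3n.
Matching the n-coefficient: p = 7p + 3 ⇒ p = - \frac{1}{2}.
Matching constants: q = -7p + 7q ⇒ q = - \frac{7}{12}.
General: x(n) = A·(7)^n - \frac{n}{2} - \frac{7}{12}.
Apply x(0) = 7: A - \frac{7}{12} = 7 ⇒ A = \frac{91}{12}.
So x(n) = \frac{91 \cdot 7^{n}}{12} - \frac{n}{2} - \frac{7}{12}.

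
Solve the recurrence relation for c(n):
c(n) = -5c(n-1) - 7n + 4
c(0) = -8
First-order linear with linear forcing.
Homogeneous solution: c_h(n) = A·(-5)^n.
Try particular c_p(n) = pn + q. Substituting:
  pn + q = -5(p(n-1) + q) - 7n + 4.
Matching the n-coefficient: p = -5p - 7 ⇒ p = - \frac{7}{6}.
Matching constants: q = 5p - 5q + 4 ⇒ q = - \frac{11}{36}.
General: c(n) = A·(-5)^n - \frac{7 n}{6} - \frac{11}{36}.
Apply c(0) = -8: A - \frac{11}{36} = -8 ⇒ A = - \frac{277}{36}.
So c(n) = - \frac{277 \left(-5\right)^{n}}{36} - \frac{7 n}{6} - \frac{11}{36}.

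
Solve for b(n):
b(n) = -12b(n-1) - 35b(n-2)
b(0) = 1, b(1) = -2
Characteristic equation: x² + 12x + 35 = 0, which factors as (x - (-5))(x - (-7)) = 0.
Roots r₁ = -5, r₂ = -7 (distinct).
General solution: b(n) = A·(-5)^n + B·(-7)^n.
From b(0) = 1: A + B = 1.
From b(1) = -2: -5A - 7B = -2.
Solving: A = \frac{5}{2}, B = - \frac{3}{2}.
So b(n) = \frac{5 \left(-5\right)^{n}}{2} - \frac{3 \left(-7\right)^{n}}{2}.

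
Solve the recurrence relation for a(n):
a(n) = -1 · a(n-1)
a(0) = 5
Pure geometric recurrence with ratio -1.
By induction a(n) = a(0) · (-1)^n = 5 \left(-1\right)^{n}.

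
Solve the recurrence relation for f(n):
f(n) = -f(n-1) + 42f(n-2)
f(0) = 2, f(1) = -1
Characteristic equation: x² + x - 42 = 0, which factors as (x - (6))(x - (-7)) = 0.
Roots r₁ = 6, r₂ = -7 (distinct).
General solution: f(n) = A·(6)^n + B·(-7)^n.
From f(0) = 2: A + B = 2.
From f(1) = -1: 6A - 7B = -1.
Solving: A = 1, B = 1.
So f(n) = \left(-7\right)^{n} + 6^{n}.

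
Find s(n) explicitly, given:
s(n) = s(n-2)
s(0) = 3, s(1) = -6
Characteristic equation: x² - 1 = 0, which factors as (x - (-1))(x - (1)) = 0.
Roots r₁ = -1, r₂ = 1 (distinct).
General solution: s(n) = A·(-1)^n + B·(1)^n.
From s(0) = 3: A + B = 3.
From s(1) = -6: -A + B = -6.
Solving: A = \frac{9}{2}, B = - \frac{3}{2}.
So s(n) = \frac{9 \left(-1\right)^{n}}{2} - \frac{3}{2}.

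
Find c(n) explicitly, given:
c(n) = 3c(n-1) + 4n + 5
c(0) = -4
First-order linear with linear forcing.
Homogeneous solution: c_h(n) = A·(3)^n.
Try particular c_p(n) = pn + q. Substituting:
  pn + q = 3(p(n-1) + q) + 4n + 5.
Matching the n-coefficient: p = 3p + 4 ⇒ p = -2.
Matching constants: q = -3p + 3q + 5 ⇒ q = - \frac{11}{2}.
General: c(n) = A·(3)^n - 2 n - \frac{11}{2}.
Apply c(0) = -4: A - \frac{11}{2} = -4 ⇒ A = \frac{3}{2}.
So c(n) = \frac{3 \cdot 3^{n}}{2} - 2 n - \frac{11}{2}.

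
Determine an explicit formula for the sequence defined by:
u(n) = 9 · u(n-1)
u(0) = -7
Pure geometric recurrence with ratio 9.
By induction u(n) = u(0) · (9)^n = - 7 \cdot 9^{n}.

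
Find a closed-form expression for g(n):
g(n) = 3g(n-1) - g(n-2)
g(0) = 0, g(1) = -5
Characteristic equation: x² - 3x + 1 = 0.
Discriminant Δ = (3)² + 4·(-1) = 5.
Roots r₁,₂ = (3 ± √5)/2, so r₁ = \frac{\sqrt{5}}{2} + \frac{3}{2}, r₂ = \frac{3}{2} - \frac{\sqrt{5}}{2}.
General solution: g(n) = A·r₁^n + B·r₂^n.
From the initial conditions, A + B = 0 and r₁A + r₂B = -5.
Since r₁ - r₂ = √5: A = (-5 - (0)r₂)/√5 = - \sqrt{5}, and B = 0 - A = \sqrt{5}.
So g(n) = \left(- \sqrt{5}\right)\left(\frac{\sqrt{5}}{2} + \frac{3}{2}\right)^n + \left(\sqrt{5}\right)\left(\frac{3}{2} - \frac{\sqrt{5}}{2}\right)^n.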